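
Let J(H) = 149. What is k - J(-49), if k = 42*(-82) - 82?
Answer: -3675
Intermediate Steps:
k = -3526 (k = -3444 - 82 = -3526)
k - J(-49) = -3526 - 1*149 = -3526 - 149 = -3675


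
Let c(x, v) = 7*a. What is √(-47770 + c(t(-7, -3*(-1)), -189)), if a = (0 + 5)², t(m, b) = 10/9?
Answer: I*√47595 ≈ 218.16*I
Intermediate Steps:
t(m, b) = 10/9 (t(m, b) = 10*(⅑) = 10/9)
a = 25 (a = 5² = 25)
c(x, v) = 175 (c(x, v) = 7*25 = 175)
√(-47770 + c(t(-7, -3*(-1)), -189)) = √(-47770 + 175) = √(-47595) = I*√47595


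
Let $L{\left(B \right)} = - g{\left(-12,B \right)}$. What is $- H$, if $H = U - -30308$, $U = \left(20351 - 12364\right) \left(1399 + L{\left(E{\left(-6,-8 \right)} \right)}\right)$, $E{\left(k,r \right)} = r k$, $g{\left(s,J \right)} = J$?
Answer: $-10820745$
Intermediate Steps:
$E{\left(k,r \right)} = k r$
$L{\left(B \right)} = - B$
$U = 10790437$ ($U = \left(20351 - 12364\right) \left(1399 - \left(-6\right) \left(-8\right)\right) = 7987 \left(1399 - 48\right) = 7987 \cdot 1351 = 10790437$)
$H = 10820745$ ($H = 10790437 - -30308 = 10790437 + 30308 = 10820745$)
$- H = \left(-1\right) 10820745 = -10820745$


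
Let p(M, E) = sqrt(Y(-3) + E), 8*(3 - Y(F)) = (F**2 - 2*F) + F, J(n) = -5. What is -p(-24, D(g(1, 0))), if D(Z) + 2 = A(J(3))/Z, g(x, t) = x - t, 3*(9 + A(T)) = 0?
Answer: -I*sqrt(38)/2 ≈ -3.0822*I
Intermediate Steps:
A(T) = -9 (A(T) = -9 + (1/3)*0 = -9 + 0 = -9)
Y(F) = 3 - F**2/8 + F/8 (Y(F) = 3 - ((F**2 - 2*F) + F)/8 = 3 - (F**2 - F)/8 = 3 + (-F**2/8 + F/8) = 3 - F**2/8 + F/8)
D(Z) = -2 - 9/Z
p(M, E) = sqrt(3/2 + E) (p(M, E) = sqrt((3 - 1/8*(-3)**2 + (1/8)*(-3)) + E) = sqrt((3 - 1/8*9 - 3/8) + E) = sqrt((3 - 9/8 - 3/8) + E) = sqrt(3/2 + E))
-p(-24, D(g(1, 0))) = -sqrt(6 + 4*(-2 - 9/(1 - 1*0)))/2 = -sqrt(6 + 4*(-2 - 9/(1 + 0)))/2 = -sqrt(6 + 4*(-2 - 9/1))/2 = -sqrt(6 + 4*(-2 - 9*1))/2 = -sqrt(6 + 4*(-2 - 9))/2 = -sqrt(6 + 4*(-11))/2 = -sqrt(6 - 44)/2 = -sqrt(-38)/2 = -I*sqrt(38)/2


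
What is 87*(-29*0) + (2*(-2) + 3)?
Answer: -1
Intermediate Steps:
87*(-29*0) + (2*(-2) + 3) = 87*0 + (-4 + 3) = 0 - 1 = -1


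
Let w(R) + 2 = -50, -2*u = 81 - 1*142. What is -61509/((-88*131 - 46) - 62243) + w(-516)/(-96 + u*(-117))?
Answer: 458476429/541004793 ≈ 0.84745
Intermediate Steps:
u = 61/2 (u = -(81 - 1*142)/2 = -(81 - 142)/2 = -1/2*(-61) = 61/2 ≈ 30.500)
w(R) = -52 (w(R) = -2 - 50 = -52)
-61509/((-88*131 - 46) - 62243) + w(-516)/(-96 + u*(-117)) = -61509/((-88*131 - 46) - 62243) - 52/(-96 + (61/2)*(-117)) = -61509/((-11528 - 46) - 62243) - 52/(-96 - 7137/2) = -61509/(-11574 - 62243) - 52/(-7329/2) = -61509/(-73817) - 52*(-2/7329) = -61509*(-1/73817) + 104/7329 = 61509/73817 + 104/7329 = 458476429/541004793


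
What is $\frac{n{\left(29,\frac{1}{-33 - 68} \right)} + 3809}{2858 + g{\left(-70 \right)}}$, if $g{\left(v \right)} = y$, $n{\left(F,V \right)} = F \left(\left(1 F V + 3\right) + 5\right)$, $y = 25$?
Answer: $\frac{407300}{291183} \approx 1.3988$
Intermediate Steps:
$n{\left(F,V \right)} = F \left(8 + F V\right)$ ($n{\left(F,V \right)} = F \left(\left(F V + 3\right) + 5\right) = F \left(\left(3 + F V\right) + 5\right) = F \left(8 + F V\right)$)
$g{\left(v \right)} = 25$
$\frac{n{\left(29,\frac{1}{-33 - 68} \right)} + 3809}{2858 + g{\left(-70 \right)}} = \frac{29 \left(8 + \frac{29}{-33 - 68}\right) + 3809}{2858 + 25} = \frac{29 \left(8 + \frac{29}{-101}\right) + 3809}{2883} = \left(29 \left(8 + 29 \left(- \frac{1}{101}\right)\right) + 3809\right) \frac{1}{2883} = \left(29 \left(8 - \frac{29}{101}\right) + 3809\right) \frac{1}{2883} = \left(29 \cdot \frac{779}{101} + 3809\right) \frac{1}{2883} = \left(\frac{22591}{101} + 3809\right) \frac{1}{2883} = \frac{407300}{101} \cdot \frac{1}{2883} = \frac{407300}{291183}$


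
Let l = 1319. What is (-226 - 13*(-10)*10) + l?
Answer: 2393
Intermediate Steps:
(-226 - 13*(-10)*10) + l = (-226 - 13*(-10)*10) + 1319 = (-226 + 130*10) + 1319 = (-226 + 1300) + 1319 = 1074 + 1319 = 2393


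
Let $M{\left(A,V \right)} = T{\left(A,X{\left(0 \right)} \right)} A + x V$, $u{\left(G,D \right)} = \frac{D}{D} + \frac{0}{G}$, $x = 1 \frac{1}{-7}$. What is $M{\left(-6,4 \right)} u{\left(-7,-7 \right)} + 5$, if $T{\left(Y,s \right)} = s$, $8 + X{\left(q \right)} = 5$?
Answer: $\frac{157}{7} \approx 22.429$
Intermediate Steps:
$X{\left(q \right)} = -3$ ($X{\left(q \right)} = -8 + 5 = -3$)
$x = - \frac{1}{7}$ ($x = 1 \left(- \frac{1}{7}\right) = - \frac{1}{7} \approx -0.14286$)
$u{\left(G,D \right)} = 1$ ($u{\left(G,D \right)} = 1 + 0 = 1$)
$M{\left(A,V \right)} = - 3 A - \frac{V}{7}$
$M{\left(-6,4 \right)} u{\left(-7,-7 \right)} + 5 = \left(\left(-3\right) \left(-6\right) - \frac{4}{7}\right) 1 + 5 = \left(18 - \frac{4}{7}\right) 1 + 5 = \frac{122}{7} \cdot 1 + 5 = \frac{122}{7} + 5 = \frac{157}{7}$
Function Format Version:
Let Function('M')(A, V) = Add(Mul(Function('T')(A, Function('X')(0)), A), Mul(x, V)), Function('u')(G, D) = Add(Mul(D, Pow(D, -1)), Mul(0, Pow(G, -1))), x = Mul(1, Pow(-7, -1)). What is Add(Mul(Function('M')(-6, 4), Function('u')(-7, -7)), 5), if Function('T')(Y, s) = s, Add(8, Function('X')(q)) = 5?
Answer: Rational(157, 7) ≈ 22.429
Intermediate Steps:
Function('X')(q) = -3 (Function('X')(q) = Add(-8, 5) = -3)
x = Rational(-1, 7) (x = Mul(1, Rational(-1, 7)) = Rational(-1, 7) ≈ -0.14286)
Function('u')(G, D) = 1 (Function('u')(G, D) = Add(1, 0) = 1)
Function('M')(A, V) = Add(Mul(-3, A), Mul(Rational(-1, 7), V))
Add(Mul(Function('M')(-6, 4), Function('u')(-7, -7)), 5) = Add(Mul(Add(Mul(-3, -6), Mul(Rational(-1, 7), 4)), 1), 5) = Add(Mul(Add(18, Rational(-4, 7)), 1), 5) = Add(Mul(Rational(122, 7), 1), 5) = Add(Rational(122, 7), 5) = Rational(157, 7)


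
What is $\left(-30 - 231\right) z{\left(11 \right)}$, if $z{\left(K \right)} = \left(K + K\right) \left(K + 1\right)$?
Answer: $-68904$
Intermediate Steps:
$z{\left(K \right)} = 2 K \left(1 + K\right)$
$\left(-30 - 231\right) z{\left(11 \right)} = \left(-30 - 231\right) 2 \cdot 11 \left(1 + 11\right) = \left(-30 - 231\right) 2 \cdot 11 \cdot 12 = \left(-261\right) 264 = -68904$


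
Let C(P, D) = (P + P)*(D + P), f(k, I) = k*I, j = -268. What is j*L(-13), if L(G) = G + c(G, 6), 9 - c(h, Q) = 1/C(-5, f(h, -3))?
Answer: 91053/85 ≈ 1071.2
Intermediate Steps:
f(k, I) = I*k
C(P, D) = 2*P*(D + P) (C(P, D) = (2*P)*(D + P) = 2*P*(D + P))
c(h, Q) = 9 - 1/(50 + 30*h) (c(h, Q) = 9 - 1/(2*(-5)*(-3*h - 5)) = 9 - 1/(2*(-5)*(-5 - 3*h)) = 9 - 1/(50 + 30*h))
L(G) = G + (449 + 270*G)/(10*(5 + 3*G))
j*L(-13) = -134*(449 + 30*(-13)² + 320*(-13))/(5*(5 + 3*(-13))) = -134*(449 + 30*169 - 4160)/(5*(5 - 39)) = -134*(449 + 5070 - 4160)/(5*(-34)) = -134*(-1)*1359/(5*34) = -268*(-1359/340) = 91053/85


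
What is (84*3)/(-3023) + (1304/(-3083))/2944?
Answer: -286397837/3429726512 ≈ -0.083505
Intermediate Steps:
(84*3)/(-3023) + (1304/(-3083))/2944 = 252*(-1/3023) + (1304*(-1/3083))*(1/2944) = -252/3023 - 1304/3083*1/2944 = -252/3023 - 163/1134544 = -286397837/3429726512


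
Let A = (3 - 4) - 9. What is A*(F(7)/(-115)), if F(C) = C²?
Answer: 98/23 ≈ 4.2609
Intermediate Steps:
A = -10 (A = -1 - 9 = -10)
A*(F(7)/(-115)) = -10*7²/(-115) = -490*(-1)/115 = -10*(-49/115) = 98/23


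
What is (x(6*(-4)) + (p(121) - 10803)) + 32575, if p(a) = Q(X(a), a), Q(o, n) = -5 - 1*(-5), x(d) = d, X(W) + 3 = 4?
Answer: 21748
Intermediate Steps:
X(W) = 1 (X(W) = -3 + 4 = 1)
Q(o, n) = 0 (Q(o, n) = -5 + 5 = 0)
p(a) = 0
(x(6*(-4)) + (p(121) - 10803)) + 32575 = (6*(-4) + (0 - 10803)) + 32575 = (-24 - 10803) + 32575 = -10827 + 32575 = 21748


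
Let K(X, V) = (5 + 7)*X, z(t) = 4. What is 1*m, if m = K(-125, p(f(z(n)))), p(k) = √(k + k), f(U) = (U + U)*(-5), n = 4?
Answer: -1500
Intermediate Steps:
f(U) = -10*U (f(U) = (2*U)*(-5) = -10*U)
p(k) = √2*√k (p(k) = √(2*k) = √2*√k)
K(X, V) = 12*X
m = -1500 (m = 12*(-125) = -1500)
1*m = 1*(-1500) = -1500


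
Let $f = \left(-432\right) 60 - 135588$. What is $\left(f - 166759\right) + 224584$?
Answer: $-103683$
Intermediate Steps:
$f = -161508$ ($f = -25920 - 135588 = -161508$)
$\left(f - 166759\right) + 224584 = \left(-161508 - 166759\right) + 224584 = -328267 + 224584 = -103683$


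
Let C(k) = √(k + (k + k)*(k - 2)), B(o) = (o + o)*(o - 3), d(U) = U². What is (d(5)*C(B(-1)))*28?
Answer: 1400*√26 ≈ 7138.6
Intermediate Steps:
B(o) = 2*o*(-3 + o) (B(o) = (2*o)*(-3 + o) = 2*o*(-3 + o))
C(k) = √(k + 2*k*(-2 + k)) (C(k) = √(k + (2*k)*(-2 + k)) = √(k + 2*k*(-2 + k)))
(d(5)*C(B(-1)))*28 = (5²*√((2*(-1)*(-3 - 1))*(-3 + 2*(2*(-1)*(-3 - 1)))))*28 = (25*√((2*(-1)*(-4))*(-3 + 2*(2*(-1)*(-4)))))*28 = (25*√(8*(-3 + 2*8)))*28 = (25*√(8*(-3 + 16)))*28 = (25*√(8*13))*28 = (25*√104)*28 = (25*(2*√26))*28 = (50*√26)*28 = 1400*√26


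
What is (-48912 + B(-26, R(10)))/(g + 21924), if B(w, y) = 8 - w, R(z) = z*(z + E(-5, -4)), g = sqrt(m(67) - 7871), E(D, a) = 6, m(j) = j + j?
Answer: -357200424/160223171 + 48878*I*sqrt(7737)/480669513 ≈ -2.2294 + 0.0089444*I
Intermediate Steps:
m(j) = 2*j
g = I*sqrt(7737) (g = sqrt(2*67 - 7871) = sqrt(134 - 7871) = sqrt(-7737) = I*sqrt(7737) ≈ 87.96*I)
R(z) = z*(6 + z) (R(z) = z*(z + 6) = z*(6 + z))
(-48912 + B(-26, R(10)))/(g + 21924) = (-48912 + (8 - 1*(-26)))/(I*sqrt(7737) + 21924) = (-48912 + (8 + 26))/(21924 + I*sqrt(7737)) = (-48912 + 34)/(21924 + I*sqrt(7737)) = -48878/(21924 + I*sqrt(7737))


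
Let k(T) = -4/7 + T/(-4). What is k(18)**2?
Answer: 5041/196 ≈ 25.719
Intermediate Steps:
k(T) = -4/7 - T/4 (k(T) = -4*1/7 + T*(-1/4) = -4/7 - T/4)
k(18)**2 = (-4/7 - 1/4*18)**2 = (-4/7 - 9/2)**2 = (-71/14)**2 = 5041/196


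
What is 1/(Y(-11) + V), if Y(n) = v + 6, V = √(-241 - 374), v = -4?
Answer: 2/619 - I*√615/619 ≈ 0.003231 - 0.040063*I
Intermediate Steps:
V = I*√615 (V = √(-615) = I*√615 ≈ 24.799*I)
Y(n) = 2 (Y(n) = -4 + 6 = 2)
1/(Y(-11) + V) = 1/(2 + I*√615)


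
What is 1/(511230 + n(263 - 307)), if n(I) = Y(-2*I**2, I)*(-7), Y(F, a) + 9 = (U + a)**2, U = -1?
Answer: 1/497118 ≈ 2.0116e-6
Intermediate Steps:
Y(F, a) = -9 + (-1 + a)**2
n(I) = 63 - 7*(-1 + I)**2 (n(I) = (-9 + (-1 + I)**2)*(-7) = 63 - 7*(-1 + I)**2)
1/(511230 + n(263 - 307)) = 1/(511230 + (63 - 7*(-1 + (263 - 307))**2)) = 1/(511230 + (63 - 7*(-1 - 44)**2)) = 1/(511230 + (63 - 7*(-45)**2)) = 1/(511230 + (63 - 7*2025)) = 1/(511230 + (63 - 14175)) = 1/(511230 - 14112) = 1/497118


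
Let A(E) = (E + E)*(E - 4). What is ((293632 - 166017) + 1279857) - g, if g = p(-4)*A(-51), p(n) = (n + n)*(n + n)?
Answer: 1048432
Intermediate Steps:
A(E) = 2*E*(-4 + E) (A(E) = (2*E)*(-4 + E) = 2*E*(-4 + E))
p(n) = 4*n² (p(n) = (2*n)*(2*n) = 4*n²)
g = 359040 (g = (4*(-4)²)*(2*(-51)*(-4 - 51)) = (4*16)*(2*(-51)*(-55)) = 64*5610 = 359040)
((293632 - 166017) + 1279857) - g = ((293632 - 166017) + 1279857) - 1*359040 = (127615 + 1279857) - 359040 = 1407472 - 359040 = 1048432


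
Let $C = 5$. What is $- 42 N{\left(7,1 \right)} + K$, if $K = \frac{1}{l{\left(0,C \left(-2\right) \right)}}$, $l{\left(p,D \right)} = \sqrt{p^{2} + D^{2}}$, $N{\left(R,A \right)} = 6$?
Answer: $- \frac{2519}{10} \approx -251.9$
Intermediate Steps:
$l{\left(p,D \right)} = \sqrt{D^{2} + p^{2}}$
$K = \frac{1}{10}$ ($K = \frac{1}{\sqrt{\left(5 \left(-2\right)\right)^{2} + 0^{2}}} = \frac{1}{\sqrt{\left(-10\right)^{2} + 0}} = \frac{1}{\sqrt{100 + 0}} = \frac{1}{\sqrt{100}} = \frac{1}{10} \approx 0.1$)
$- 42 N{\left(7,1 \right)} + K = \left(-42\right) 6 + \frac{1}{10} = -252 + \frac{1}{10} = - \frac{2519}{10}$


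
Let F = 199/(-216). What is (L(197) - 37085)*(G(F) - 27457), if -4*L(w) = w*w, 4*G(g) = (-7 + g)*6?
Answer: 246757141777/192 ≈ 1.2852e+9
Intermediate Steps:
F = -199/216 (F = 199*(-1/216) = -199/216 ≈ -0.92130)
G(g) = -21/2 + 3*g/2 (G(g) = ((-7 + g)*6)/4 = (-42 + 6*g)/4 = -21/2 + 3*g/2)
L(w) = -w²/4 (L(w) = -w*w/4 = -w²/4)
(L(197) - 37085)*(G(F) - 27457) = (-¼*197² - 37085)*((-21/2 + (3/2)*(-199/216)) - 27457) = (-¼*38809 - 37085)*((-21/2 - 199/144) - 27457) = (-38809/4 - 37085)*(-1711/144 - 27457) = -187149/4*(-3955519/144) = 246757141777/192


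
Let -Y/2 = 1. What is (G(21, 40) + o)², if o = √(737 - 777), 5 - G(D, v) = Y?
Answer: 9 + 28*I*√10 ≈ 9.0 + 88.544*I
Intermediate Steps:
Y = -2 (Y = -2*1 = -2)
G(D, v) = 7 (G(D, v) = 5 - 1*(-2) = 5 + 2 = 7)
o = 2*I*√10 (o = √(-40) = 2*I*√10 ≈ 6.3246*I)
(G(21, 40) + o)² = (7 + 2*I*√10)²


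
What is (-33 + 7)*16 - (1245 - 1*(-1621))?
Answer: -3282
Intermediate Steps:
(-33 + 7)*16 - (1245 - 1*(-1621)) = -26*16 - (1245 + 1621) = -416 - 1*2866 = -416 - 2866 = -3282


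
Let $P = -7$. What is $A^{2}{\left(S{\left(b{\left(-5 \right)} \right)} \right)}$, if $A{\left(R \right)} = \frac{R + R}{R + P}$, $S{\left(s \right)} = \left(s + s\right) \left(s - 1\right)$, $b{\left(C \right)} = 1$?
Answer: $0$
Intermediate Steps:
$S{\left(s \right)} = 2 s \left(-1 + s\right)$
$A{\left(R \right)} = \frac{2 R}{-7 + R}$ ($A{\left(R \right)} = \frac{R + R}{R - 7} = \frac{2 R}{-7 + R}$)
$A^{2}{\left(S{\left(b{\left(-5 \right)} \right)} \right)} = \left(\frac{2 \cdot 2 \cdot 1 \left(-1 + 1\right)}{-7 + 2 \cdot 1 \left(-1 + 1\right)}\right)^{2} = \left(\frac{2 \cdot 2 \cdot 1 \cdot 0}{-7 + 2 \cdot 1 \cdot 0}\right)^{2} = \left(2 \cdot 0 \frac{1}{-7 + 0}\right)^{2} = \left(2 \cdot 0 \frac{1}{-7}\right)^{2} = \left(2 \cdot 0 \left(- \frac{1}{7}\right)\right)^{2} = 0^{2} = 0$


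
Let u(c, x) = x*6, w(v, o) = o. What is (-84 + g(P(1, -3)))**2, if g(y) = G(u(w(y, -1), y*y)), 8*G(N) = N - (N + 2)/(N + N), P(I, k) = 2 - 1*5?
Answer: 17430625/2916 ≈ 5977.6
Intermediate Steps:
u(c, x) = 6*x
P(I, k) = -3 (P(I, k) = 2 - 5 = -3)
G(N) = N/8 - (2 + N)/(16*N) (G(N) = (N - (N + 2)/(N + N))/8 = (N - (2 + N)/(2*N))/8 = N/8 - (2 + N)/(16*N))
g(y) = (-2 + 6*y**2*(-1 + 12*y**2))/(96*y**2) (g(y) = (-2 + (6*(y*y))*(-1 + 2*(6*(y*y))))/(16*((6*(y*y)))) = (-2 + (6*y**2)*(-1 + 2*(6*y**2)))/(16*((6*y**2))) = (1/(6*y**2))*(-2 + (6*y**2)*(-1 + 12*y**2))/16 = (1/(6*y**2))*(-2 + 6*y**2*(-1 + 12*y**2))/16 = (-2 + 6*y**2*(-1 + 12*y**2))/(96*y**2))
(-84 + g(P(1, -3)))**2 = (-84 + (1/48)*(-1 - 3*(-3)**2 + 36*(-3)**4)/(-3)**2)**2 = (-84 + (1/48)*(1/9)*(-1 - 3*9 + 36*81))**2 = (-84 + (1/48)*(1/9)*(-1 - 27 + 2916))**2 = (-84 + (1/48)*(1/9)*2888)**2 = (-84 + 361/54)**2 = (-4175/54)**2 = 17430625/2916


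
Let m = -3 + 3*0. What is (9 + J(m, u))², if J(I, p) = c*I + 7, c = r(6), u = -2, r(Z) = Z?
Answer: 4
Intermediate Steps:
c = 6
m = -3 (m = -3 + 0 = -3)
J(I, p) = 7 + 6*I (J(I, p) = 6*I + 7 = 7 + 6*I)
(9 + J(m, u))² = (9 + (7 + 6*(-3)))² = (9 + (7 - 18))² = (9 - 11)² = (-2)² = 4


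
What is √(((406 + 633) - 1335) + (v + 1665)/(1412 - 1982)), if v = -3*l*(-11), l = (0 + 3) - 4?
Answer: 26*I*√3990/95 ≈ 17.288*I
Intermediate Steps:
l = -1 (l = 3 - 4 = -1)
v = -33 (v = -3*(-1)*(-11) = 3*(-11) = -33)
√(((406 + 633) - 1335) + (v + 1665)/(1412 - 1982)) = √(((406 + 633) - 1335) + (-33 + 1665)/(1412 - 1982)) = √((1039 - 1335) + 1632/(-570)) = √(-296 + 1632*(-1/570)) = √(-296 - 272/95) = √(-28392/95) = 26*I*√3990/95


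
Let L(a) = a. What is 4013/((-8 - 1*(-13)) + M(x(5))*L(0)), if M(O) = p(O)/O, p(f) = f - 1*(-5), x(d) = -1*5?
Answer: 4013/5 ≈ 802.60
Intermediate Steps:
x(d) = -5
p(f) = 5 + f (p(f) = f + 5 = 5 + f)
M(O) = (5 + O)/O
4013/((-8 - 1*(-13)) + M(x(5))*L(0)) = 4013/((-8 - 1*(-13)) + ((5 - 5)/(-5))*0) = 4013/((-8 + 13) - ⅕*0*0) = 4013/(5 + 0*0) = 4013/(5 + 0) = 4013/5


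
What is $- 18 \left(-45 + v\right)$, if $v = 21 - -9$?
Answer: $270$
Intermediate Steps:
$v = 30$ ($v = 21 + 9 = 30$)
$- 18 \left(-45 + v\right) = - 18 \left(-45 + 30\right) = \left(-18\right) \left(-15\right) = 270$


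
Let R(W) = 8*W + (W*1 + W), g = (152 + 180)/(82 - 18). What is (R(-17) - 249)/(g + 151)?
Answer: -6704/2499 ≈ -2.6827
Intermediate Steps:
g = 83/16 (g = 332/64 = 332*(1/64) = 83/16 ≈ 5.1875)
R(W) = 10*W (R(W) = 8*W + (W + W) = 8*W + 2*W = 10*W)
(R(-17) - 249)/(g + 151) = (10*(-17) - 249)/(83/16 + 151) = (-170 - 249)/(2499/16) = -419*16/2499 = -6704/2499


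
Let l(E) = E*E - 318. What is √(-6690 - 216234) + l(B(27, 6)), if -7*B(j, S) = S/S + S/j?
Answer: -1262021/3969 + 2*I*√55731 ≈ -317.97 + 472.15*I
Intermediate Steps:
B(j, S) = -⅐ - S/(7*j) (B(j, S) = -(S/S + S/j)/7 = -(1 + S/j)/7 = -⅐ - S/(7*j))
l(E) = -318 + E² (l(E) = E² - 318 = -318 + E²)
√(-6690 - 216234) + l(B(27, 6)) = √(-6690 - 216234) + (-318 + ((⅐)*(-1*6 - 1*27)/27)²) = √(-222924) + (-318 + ((⅐)*(1/27)*(-6 - 27))²) = 2*I*√55731 + (-318 + ((⅐)*(1/27)*(-33))²) = 2*I*√55731 + (-318 + (-11/63)²) = 2*I*√55731 + (-318 + 121/3969) = 2*I*√55731 - 1262021/3969 = -1262021/3969 + 2*I*√55731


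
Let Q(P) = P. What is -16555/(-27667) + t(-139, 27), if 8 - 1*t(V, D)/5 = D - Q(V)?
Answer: -21840375/27667 ≈ -789.40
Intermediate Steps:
t(V, D) = 40 - 5*D + 5*V (t(V, D) = 40 - 5*(D - V) = 40 + (-5*D + 5*V) = 40 - 5*D + 5*V)
-16555/(-27667) + t(-139, 27) = -16555/(-27667) + (40 - 5*27 + 5*(-139)) = -16555*(-1/27667) + (40 - 135 - 695) = 16555/27667 - 790 = -21840375/27667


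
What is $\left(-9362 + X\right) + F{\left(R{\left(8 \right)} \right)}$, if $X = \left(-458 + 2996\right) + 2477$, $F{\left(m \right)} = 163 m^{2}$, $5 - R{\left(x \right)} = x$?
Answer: $-2880$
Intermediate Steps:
$R{\left(x \right)} = 5 - x$
$X = 5015$ ($X = 2538 + 2477 = 5015$)
$\left(-9362 + X\right) + F{\left(R{\left(8 \right)} \right)} = \left(-9362 + 5015\right) + 163 \left(5 - 8\right)^{2} = -4347 + 163 \left(5 - 8\right)^{2} = -4347 + 163 \left(-3\right)^{2} = -4347 + 163 \cdot 9 = -4347 + 1467 = -2880$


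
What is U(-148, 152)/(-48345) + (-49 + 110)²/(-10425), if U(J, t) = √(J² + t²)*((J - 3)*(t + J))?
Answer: -3721/10425 + 2416*√2813/48345 ≈ 2.2936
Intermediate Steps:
U(J, t) = √(J² + t²)*(-3 + J)*(J + t) (U(J, t) = √(J² + t²)*((-3 + J)*(J + t)) = √(J² + t²)*(-3 + J)*(J + t))
U(-148, 152)/(-48345) + (-49 + 110)²/(-10425) = (√((-148)² + 152²)*((-148)² - 3*(-148) - 3*152 - 148*152))/(-48345) + (-49 + 110)²/(-10425) = (√(21904 + 23104)*(21904 + 444 - 456 - 22496))*(-1/48345) + 61²*(-1/10425) = (√45008*(-604))*(-1/48345) + 3721*(-1/10425) = ((4*√2813)*(-604))*(-1/48345) - 3721/10425 = -2416*√2813*(-1/48345) - 3721/10425 = 2416*√2813/48345 - 3721/10425 = -3721/10425 + 2416*√2813/48345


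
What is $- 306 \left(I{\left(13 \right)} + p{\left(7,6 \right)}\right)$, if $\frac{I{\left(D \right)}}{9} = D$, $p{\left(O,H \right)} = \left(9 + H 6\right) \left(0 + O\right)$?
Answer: $-132192$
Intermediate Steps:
$p{\left(O,H \right)} = O \left(9 + 6 H\right)$ ($p{\left(O,H \right)} = \left(9 + 6 H\right) O = O \left(9 + 6 H\right)$)
$I{\left(D \right)} = 9 D$
$- 306 \left(I{\left(13 \right)} + p{\left(7,6 \right)}\right) = - 306 \left(9 \cdot 13 + 3 \cdot 7 \left(3 + 2 \cdot 6\right)\right) = - 306 \left(117 + 3 \cdot 7 \left(3 + 12\right)\right) = - 306 \left(117 + 3 \cdot 7 \cdot 15\right) = - 306 \left(117 + 315\right) = \left(-306\right) 432 = -132192$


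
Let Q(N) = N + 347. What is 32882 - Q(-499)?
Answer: 33034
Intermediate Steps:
Q(N) = 347 + N
32882 - Q(-499) = 32882 - (347 - 499) = 32882 - 1*(-152) = 32882 + 152 = 33034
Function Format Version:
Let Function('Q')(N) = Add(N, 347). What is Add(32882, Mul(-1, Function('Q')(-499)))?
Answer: 33034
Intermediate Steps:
Function('Q')(N) = Add(347, N)
Add(32882, Mul(-1, Function('Q')(-499))) = Add(32882, Mul(-1, Add(347, -499))) = Add(32882, Mul(-1, -152)) = Add(32882, 152) = 33034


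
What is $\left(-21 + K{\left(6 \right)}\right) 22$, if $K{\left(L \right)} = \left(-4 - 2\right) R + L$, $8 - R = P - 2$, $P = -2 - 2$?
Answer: $-2178$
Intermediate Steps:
$P = -4$ ($P = -2 - 2 = -4$)
$R = 14$ ($R = 8 - \left(-4 - 2\right) = 8 - -6 = 8 + 6 = 14$)
$K{\left(L \right)} = -84 + L$ ($K{\left(L \right)} = \left(-4 - 2\right) 14 + L = \left(-6\right) 14 + L = -84 + L$)
$\left(-21 + K{\left(6 \right)}\right) 22 = \left(-21 + \left(-84 + 6\right)\right) 22 = \left(-21 - 78\right) 22 = \left(-99\right) 22 = -2178$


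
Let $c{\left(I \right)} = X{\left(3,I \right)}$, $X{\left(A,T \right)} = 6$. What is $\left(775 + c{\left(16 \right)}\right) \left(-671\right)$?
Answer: $-524051$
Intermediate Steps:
$c{\left(I \right)} = 6$
$\left(775 + c{\left(16 \right)}\right) \left(-671\right) = \left(775 + 6\right) \left(-671\right) = 781 \left(-671\right) = -524051$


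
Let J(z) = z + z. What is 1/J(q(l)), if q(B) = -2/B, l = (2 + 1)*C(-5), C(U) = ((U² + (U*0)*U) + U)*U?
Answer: 75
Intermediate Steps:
C(U) = U*(U + U²) (C(U) = ((U² + 0*U) + U)*U = ((U² + 0) + U)*U = (U² + U)*U = (U + U²)*U = U*(U + U²))
l = -300 (l = (2 + 1)*((-5)²*(1 - 5)) = 3*(25*(-4)) = 3*(-100) = -300)
J(z) = 2*z
1/J(q(l)) = 1/(2*(-2/(-300))) = 1/(2*(-2*(-1/300))) = 1/(2*(1/150)) = 1/(1/75) = 75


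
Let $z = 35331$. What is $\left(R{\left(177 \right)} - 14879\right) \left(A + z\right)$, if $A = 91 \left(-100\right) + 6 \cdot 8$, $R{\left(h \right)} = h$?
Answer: $-386353858$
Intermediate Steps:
$A = -9052$ ($A = -9100 + 48 = -9052$)
$\left(R{\left(177 \right)} - 14879\right) \left(A + z\right) = \left(177 - 14879\right) \left(-9052 + 35331\right) = \left(-14702\right) 26279 = -386353858$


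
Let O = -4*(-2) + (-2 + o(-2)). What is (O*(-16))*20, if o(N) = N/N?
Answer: -2240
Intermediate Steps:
o(N) = 1
O = 7 (O = -4*(-2) + (-2 + 1) = 8 - 1 = 7)
(O*(-16))*20 = (7*(-16))*20 = -112*20 = -2240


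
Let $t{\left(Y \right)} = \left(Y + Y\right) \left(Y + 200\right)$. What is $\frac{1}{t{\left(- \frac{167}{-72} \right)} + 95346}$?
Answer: $\frac{2592}{249569521} \approx 1.0386 \cdot 10^{-5}$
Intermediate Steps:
$t{\left(Y \right)} = 2 Y \left(200 + Y\right)$
$\frac{1}{t{\left(- \frac{167}{-72} \right)} + 95346} = \frac{1}{2 \left(- \frac{167}{-72}\right) \left(200 - \frac{167}{-72}\right) + 95346} = \frac{1}{2 \left(\left(-167\right) \left(- \frac{1}{72}\right)\right) \left(200 - - \frac{167}{72}\right) + 95346} = \frac{1}{2 \cdot \frac{167}{72} \left(200 + \frac{167}{72}\right) + 95346} = \frac{1}{2 \cdot \frac{167}{72} \cdot \frac{14567}{72} + 95346} = \frac{1}{\frac{2432689}{2592} + 95346} = \frac{1}{\frac{249569521}{2592}} = \frac{2592}{249569521}$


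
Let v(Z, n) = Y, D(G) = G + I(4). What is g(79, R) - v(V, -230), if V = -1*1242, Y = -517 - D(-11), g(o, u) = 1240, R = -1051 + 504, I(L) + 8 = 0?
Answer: 1738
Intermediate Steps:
I(L) = -8 (I(L) = -8 + 0 = -8)
R = -547
D(G) = -8 + G (D(G) = G - 8 = -8 + G)
Y = -498 (Y = -517 - (-8 - 11) = -517 - 1*(-19) = -517 + 19 = -498)
V = -1242
v(Z, n) = -498
g(79, R) - v(V, -230) = 1240 - 1*(-498) = 1240 + 498 = 1738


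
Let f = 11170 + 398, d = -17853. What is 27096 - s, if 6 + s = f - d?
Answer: -2319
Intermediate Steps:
f = 11568
s = 29415 (s = -6 + (11568 - 1*(-17853)) = -6 + (11568 + 17853) = -6 + 29421 = 29415)
27096 - s = 27096 - 1*29415 = 27096 - 29415 = -2319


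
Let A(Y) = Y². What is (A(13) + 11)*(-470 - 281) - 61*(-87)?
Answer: -129873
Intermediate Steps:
(A(13) + 11)*(-470 - 281) - 61*(-87) = (13² + 11)*(-470 - 281) - 61*(-87) = (169 + 11)*(-751) + 5307 = 180*(-751) + 5307 = -135180 + 5307 = -129873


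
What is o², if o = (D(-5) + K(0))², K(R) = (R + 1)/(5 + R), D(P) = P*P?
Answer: 252047376/625 ≈ 4.0328e+5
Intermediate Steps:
D(P) = P²
K(R) = (1 + R)/(5 + R)
o = 15876/25 (o = ((-5)² + (1 + 0)/(5 + 0))² = (25 + 1/5)² = (25 + (⅕)*1)² = (25 + ⅕)² = (126/5)² = 15876/25 ≈ 635.04)
o² = (15876/25)² = 252047376/625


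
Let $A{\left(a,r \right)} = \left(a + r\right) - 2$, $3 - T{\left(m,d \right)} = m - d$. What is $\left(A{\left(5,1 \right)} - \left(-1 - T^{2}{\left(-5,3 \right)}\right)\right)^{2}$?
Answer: $15876$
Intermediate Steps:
$T{\left(m,d \right)} = 3 + d - m$ ($T{\left(m,d \right)} = 3 - \left(m - d\right) = 3 + \left(d - m\right) = 3 + d - m$)
$A{\left(a,r \right)} = -2 + a + r$
$\left(A{\left(5,1 \right)} - \left(-1 - T^{2}{\left(-5,3 \right)}\right)\right)^{2} = \left(\left(-2 + 5 + 1\right) - \left(-1 - \left(3 + 3 - -5\right)^{2}\right)\right)^{2} = \left(4 - \left(-1 - \left(3 + 3 + 5\right)^{2}\right)\right)^{2} = \left(4 + \left(\left(11^{2} + 10\right) - 9\right)\right)^{2} = \left(4 + \left(\left(121 + 10\right) - 9\right)\right)^{2} = \left(4 + \left(131 - 9\right)\right)^{2} = \left(4 + 122\right)^{2} = 126^{2} = 15876$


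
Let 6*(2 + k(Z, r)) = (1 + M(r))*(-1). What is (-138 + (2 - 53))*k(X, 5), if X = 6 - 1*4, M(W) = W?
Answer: 567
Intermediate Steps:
X = 2 (X = 6 - 4 = 2)
k(Z, r) = -13/6 - r/6 (k(Z, r) = -2 + ((1 + r)*(-1))/6 = -2 + (-1 - r)/6 = -2 + (-⅙ - r/6) = -13/6 - r/6)
(-138 + (2 - 53))*k(X, 5) = (-138 + (2 - 53))*(-13/6 - ⅙*5) = (-138 - 51)*(-13/6 - ⅚) = -189*(-3) = 567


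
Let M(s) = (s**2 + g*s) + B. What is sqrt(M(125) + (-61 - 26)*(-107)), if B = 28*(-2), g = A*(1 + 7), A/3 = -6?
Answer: sqrt(6878) ≈ 82.934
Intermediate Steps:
A = -18 (A = 3*(-6) = -18)
g = -144 (g = -18*(1 + 7) = -18*8 = -144)
B = -56
M(s) = -56 + s**2 - 144*s (M(s) = (s**2 - 144*s) - 56 = -56 + s**2 - 144*s)
sqrt(M(125) + (-61 - 26)*(-107)) = sqrt((-56 + 125**2 - 144*125) + (-61 - 26)*(-107)) = sqrt((-56 + 15625 - 18000) - 87*(-107)) = sqrt(-2431 + 9309) = sqrt(6878)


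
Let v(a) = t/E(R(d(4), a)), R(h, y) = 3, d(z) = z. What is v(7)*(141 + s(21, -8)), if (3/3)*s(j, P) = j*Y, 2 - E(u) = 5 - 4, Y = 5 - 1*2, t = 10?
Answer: 2040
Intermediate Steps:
Y = 3 (Y = 5 - 2 = 3)
E(u) = 1 (E(u) = 2 - (5 - 4) = 2 - 1*1 = 2 - 1 = 1)
s(j, P) = 3*j (s(j, P) = j*3 = 3*j)
v(a) = 10 (v(a) = 10/1 = 10*1 = 10)
v(7)*(141 + s(21, -8)) = 10*(141 + 3*21) = 10*(141 + 63) = 10*204 = 2040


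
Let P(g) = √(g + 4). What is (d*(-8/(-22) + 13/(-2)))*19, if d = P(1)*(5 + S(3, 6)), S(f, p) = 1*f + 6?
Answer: -17955*√5/11 ≈ -3649.9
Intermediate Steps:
P(g) = √(4 + g)
S(f, p) = 6 + f (S(f, p) = f + 6 = 6 + f)
d = 14*√5 (d = √(4 + 1)*(5 + (6 + 3)) = √5*(5 + 9) = √5*14 = 14*√5 ≈ 31.305)
(d*(-8/(-22) + 13/(-2)))*19 = ((14*√5)*(-8/(-22) + 13/(-2)))*19 = ((14*√5)*(-8*(-1/22) + 13*(-½)))*19 = ((14*√5)*(4/11 - 13/2))*19 = ((14*√5)*(-135/22))*19 = -945*√5/11*19 = -17955*√5/11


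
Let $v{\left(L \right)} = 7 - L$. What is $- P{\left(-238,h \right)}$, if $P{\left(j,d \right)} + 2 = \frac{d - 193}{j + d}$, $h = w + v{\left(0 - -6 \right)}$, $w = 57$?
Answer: $\frac{5}{4} \approx 1.25$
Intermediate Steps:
$h = 58$ ($h = 57 + \left(7 - \left(0 - -6\right)\right) = 57 + \left(7 - \left(0 + 6\right)\right) = 57 + \left(7 - 6\right) = 57 + 1 = 58$)
$P{\left(j,d \right)} = -2 + \frac{-193 + d}{d + j}$ ($P{\left(j,d \right)} = -2 + \frac{d - 193}{j + d} = -2 + \frac{-193 + d}{d + j}$)
$- P{\left(-238,h \right)} = - \frac{-193 - 58 - -476}{58 - 238} = - \frac{-193 - 58 + 476}{-180} = - \frac{\left(-1\right) 225}{180} = \left(-1\right) \left(- \frac{5}{4}\right) = \frac{5}{4}$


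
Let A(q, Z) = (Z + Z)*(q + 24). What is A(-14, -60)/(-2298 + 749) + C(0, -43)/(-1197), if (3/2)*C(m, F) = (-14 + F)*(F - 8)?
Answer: -27466/32529 ≈ -0.84435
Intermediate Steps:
C(m, F) = 2*(-14 + F)*(-8 + F)/3 (C(m, F) = 2*((-14 + F)*(F - 8))/3 = 2*((-14 + F)*(-8 + F))/3 = 2*(-14 + F)*(-8 + F)/3)
A(q, Z) = 2*Z*(24 + q) (A(q, Z) = (2*Z)*(24 + q) = 2*Z*(24 + q))
A(-14, -60)/(-2298 + 749) + C(0, -43)/(-1197) = (2*(-60)*(24 - 14))/(-2298 + 749) + (224/3 - 44/3*(-43) + (⅔)*(-43)²)/(-1197) = (2*(-60)*10)/(-1549) + (224/3 + 1892/3 + (⅔)*1849)*(-1/1197) = -1200*(-1/1549) + (224/3 + 1892/3 + 3698/3)*(-1/1197) = 1200/1549 + 1938*(-1/1197) = 1200/1549 - 34/21 = -27466/32529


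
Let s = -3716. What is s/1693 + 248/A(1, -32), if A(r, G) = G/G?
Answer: 416148/1693 ≈ 245.81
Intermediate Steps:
A(r, G) = 1
s/1693 + 248/A(1, -32) = -3716/1693 + 248/1 = -3716*1/1693 + 248*1 = -3716/1693 + 248 = 416148/1693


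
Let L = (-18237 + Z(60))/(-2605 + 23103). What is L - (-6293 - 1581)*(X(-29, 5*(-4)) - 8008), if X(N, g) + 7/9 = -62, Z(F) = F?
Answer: -11723702905117/184482 ≈ -6.3549e+7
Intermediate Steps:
X(N, g) = -565/9 (X(N, g) = -7/9 - 62 = -565/9)
L = -18177/20498 (L = (-18237 + 60)/(-2605 + 23103) = -18177/20498 ≈ -0.88677)
L - (-6293 - 1581)*(X(-29, 5*(-4)) - 8008) = -18177/20498 - (-6293 - 1581)*(-565/9 - 8008) = -18177/20498 - (-7874)*(-72637)/9 = -18177/20498 - 1*571943738/9 = -18177/20498 - 571943738/9 = -11723702905117/184482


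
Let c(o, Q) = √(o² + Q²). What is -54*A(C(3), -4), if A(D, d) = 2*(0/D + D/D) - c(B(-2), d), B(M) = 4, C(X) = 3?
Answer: -108 + 216*√2 ≈ 197.47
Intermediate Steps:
c(o, Q) = √(Q² + o²)
A(D, d) = 2 - √(16 + d²) (A(D, d) = 2*(0/D + D/D) - √(d² + 4²) = 2*(0 + 1) - √(d² + 16) = 2*1 - √(16 + d²) = 2 - √(16 + d²))
-54*A(C(3), -4) = -54*(2 - √(16 + (-4)²)) = -54*(2 - √(16 + 16)) = -54*(2 - √32) = -54*(2 - 4*√2) = -108 + 216*√2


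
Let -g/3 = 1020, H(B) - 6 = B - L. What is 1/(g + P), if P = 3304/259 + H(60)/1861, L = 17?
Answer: -68857/209822215 ≈ -0.00032817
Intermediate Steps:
H(B) = -11 + B (H(B) = 6 + (B - 1*17) = 6 + (B - 17) = 6 + (-17 + B) = -11 + B)
g = -3060 (g = -3*1020 = -3060)
P = 880205/68857 (P = 3304/259 + (-11 + 60)/1861 = 3304*(1/259) + 49*(1/1861) = 472/37 + 49/1861 = 880205/68857 ≈ 12.783)
1/(g + P) = 1/(-3060 + 880205/68857) = 1/(-209822215/68857) = -68857/209822215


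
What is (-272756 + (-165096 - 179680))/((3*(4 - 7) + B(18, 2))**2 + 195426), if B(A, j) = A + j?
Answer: -617532/195547 ≈ -3.1580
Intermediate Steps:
(-272756 + (-165096 - 179680))/((3*(4 - 7) + B(18, 2))**2 + 195426) = (-272756 + (-165096 - 179680))/((3*(4 - 7) + (18 + 2))**2 + 195426) = (-272756 - 344776)/((3*(-3) + 20)**2 + 195426) = -617532/((-9 + 20)**2 + 195426) = -617532/(11**2 + 195426) = -617532/(121 + 195426) = -617532/195547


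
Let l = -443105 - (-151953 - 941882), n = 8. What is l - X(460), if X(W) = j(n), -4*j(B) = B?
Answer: 650732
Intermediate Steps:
j(B) = -B/4
X(W) = -2 (X(W) = -¼*8 = -2)
l = 650730 (l = -443105 - 1*(-1093835) = -443105 + 1093835 = 650730)
l - X(460) = 650730 - 1*(-2) = 650730 + 2 = 650732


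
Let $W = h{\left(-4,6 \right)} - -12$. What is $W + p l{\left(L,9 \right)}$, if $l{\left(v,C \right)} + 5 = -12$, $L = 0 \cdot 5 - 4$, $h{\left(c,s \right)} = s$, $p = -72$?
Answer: $1242$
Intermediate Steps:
$L = -4$ ($L = 0 - 4 = -4$)
$l{\left(v,C \right)} = -17$ ($l{\left(v,C \right)} = -5 - 12 = -17$)
$W = 18$ ($W = 6 - -12 = 6 + 12 = 18$)
$W + p l{\left(L,9 \right)} = 18 - -1224 = 18 + 1224 = 1242$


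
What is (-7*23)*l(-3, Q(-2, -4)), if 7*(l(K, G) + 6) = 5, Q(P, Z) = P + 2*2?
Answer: 851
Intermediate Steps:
Q(P, Z) = 4 + P (Q(P, Z) = P + 4 = 4 + P)
l(K, G) = -37/7 (l(K, G) = -6 + (⅐)*5 = -6 + 5/7 = -37/7)
(-7*23)*l(-3, Q(-2, -4)) = -7*23*(-37/7) = -161*(-37/7) = 851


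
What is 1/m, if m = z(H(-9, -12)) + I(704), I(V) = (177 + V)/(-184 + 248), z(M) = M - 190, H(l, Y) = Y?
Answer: -64/12047 ≈ -0.0053125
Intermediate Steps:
z(M) = -190 + M
I(V) = 177/64 + V/64 (I(V) = (177 + V)/64 = (177 + V)*(1/64) = 177/64 + V/64)
m = -12047/64 (m = (-190 - 12) + (177/64 + (1/64)*704) = -202 + (177/64 + 11) = -202 + 881/64 = -12047/64 ≈ -188.23)
1/m = 1/(-12047/64) = -64/12047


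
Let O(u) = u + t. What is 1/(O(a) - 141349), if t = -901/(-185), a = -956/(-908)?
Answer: -41995/5935702513 ≈ -7.0750e-6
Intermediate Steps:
a = 239/227 (a = -956*(-1/908) = 239/227 ≈ 1.0529)
t = 901/185 (t = -901*(-1/185) = 901/185 ≈ 4.8703)
O(u) = 901/185 + u (O(u) = u + 901/185 = 901/185 + u)
1/(O(a) - 141349) = 1/((901/185 + 239/227) - 141349) = 1/(248742/41995 - 141349) = 1/(-5935702513/41995) = -41995/5935702513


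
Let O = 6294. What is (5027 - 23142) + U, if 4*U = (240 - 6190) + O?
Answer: -18029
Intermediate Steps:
U = 86 (U = ((240 - 6190) + 6294)/4 = (-5950 + 6294)/4 = (¼)*344 = 86)
(5027 - 23142) + U = (5027 - 23142) + 86 = -18115 + 86 = -18029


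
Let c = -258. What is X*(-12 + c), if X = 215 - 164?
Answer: -13770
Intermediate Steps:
X = 51
X*(-12 + c) = 51*(-12 - 258) = 51*(-270) = -13770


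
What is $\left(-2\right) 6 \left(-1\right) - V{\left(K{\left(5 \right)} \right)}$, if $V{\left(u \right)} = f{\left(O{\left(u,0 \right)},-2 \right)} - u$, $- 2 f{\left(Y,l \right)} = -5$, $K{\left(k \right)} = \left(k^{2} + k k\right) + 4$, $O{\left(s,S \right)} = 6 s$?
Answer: $\frac{127}{2} \approx 63.5$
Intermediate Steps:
$K{\left(k \right)} = 4 + 2 k^{2}$ ($K{\left(k \right)} = \left(k^{2} + k^{2}\right) + 4 = 2 k^{2} + 4 = 4 + 2 k^{2}$)
$f{\left(Y,l \right)} = \frac{5}{2}$ ($f{\left(Y,l \right)} = \left(- \frac{1}{2}\right) \left(-5\right) = \frac{5}{2}$)
$V{\left(u \right)} = \frac{5}{2} - u$
$\left(-2\right) 6 \left(-1\right) - V{\left(K{\left(5 \right)} \right)} = \left(-2\right) 6 \left(-1\right) - \left(\frac{5}{2} - \left(4 + 2 \cdot 5^{2}\right)\right) = \left(-12\right) \left(-1\right) - \left(\frac{5}{2} - \left(4 + 2 \cdot 25\right)\right) = 12 - \left(\frac{5}{2} - \left(4 + 50\right)\right) = 12 - \left(\frac{5}{2} - 54\right) = 12 - - \frac{103}{2} = 12 + \frac{103}{2} = \frac{127}{2}$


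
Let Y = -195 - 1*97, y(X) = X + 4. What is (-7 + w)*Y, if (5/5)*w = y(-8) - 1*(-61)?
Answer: -14600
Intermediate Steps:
y(X) = 4 + X
Y = -292 (Y = -195 - 97 = -292)
w = 57 (w = (4 - 8) - 1*(-61) = -4 + 61 = 57)
(-7 + w)*Y = (-7 + 57)*(-292) = 50*(-292) = -14600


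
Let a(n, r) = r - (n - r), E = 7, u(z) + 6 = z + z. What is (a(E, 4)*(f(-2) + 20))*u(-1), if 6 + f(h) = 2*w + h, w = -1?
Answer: -80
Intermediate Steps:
u(z) = -6 + 2*z (u(z) = -6 + (z + z) = -6 + 2*z)
f(h) = -8 + h (f(h) = -6 + (2*(-1) + h) = -6 + (-2 + h) = -8 + h)
a(n, r) = -n + 2*r (a(n, r) = r + (r - n) = -n + 2*r)
(a(E, 4)*(f(-2) + 20))*u(-1) = ((-1*7 + 2*4)*((-8 - 2) + 20))*(-6 + 2*(-1)) = ((-7 + 8)*(-10 + 20))*(-6 - 2) = (1*10)*(-8) = 10*(-8) = -80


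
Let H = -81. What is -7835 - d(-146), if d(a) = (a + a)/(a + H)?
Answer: -1778837/227 ≈ -7836.3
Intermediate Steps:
d(a) = 2*a/(-81 + a) (d(a) = (a + a)/(a - 81) = (2*a)/(-81 + a) = 2*a/(-81 + a))
-7835 - d(-146) = -7835 - 2*(-146)/(-81 - 146) = -7835 - 2*(-146)/(-227) = -7835 - 2*(-146)*(-1)/227 = -7835 - 1*292/227 = -7835 - 292/227 = -1778837/227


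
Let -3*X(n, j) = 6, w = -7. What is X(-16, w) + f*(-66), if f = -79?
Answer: 5212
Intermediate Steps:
X(n, j) = -2 (X(n, j) = -1/3*6 = -2)
X(-16, w) + f*(-66) = -2 - 79*(-66) = -2 + 5214 = 5212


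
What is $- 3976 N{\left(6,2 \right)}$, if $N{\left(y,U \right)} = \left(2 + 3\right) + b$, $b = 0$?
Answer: $-19880$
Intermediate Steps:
$N{\left(y,U \right)} = 5$ ($N{\left(y,U \right)} = \left(2 + 3\right) + 0 = 5 + 0 = 5$)
$- 3976 N{\left(6,2 \right)} = \left(-3976\right) 5 = -19880$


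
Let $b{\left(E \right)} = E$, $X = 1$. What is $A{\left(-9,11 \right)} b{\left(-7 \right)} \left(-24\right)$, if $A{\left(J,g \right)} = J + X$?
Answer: $-1344$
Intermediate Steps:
$A{\left(J,g \right)} = 1 + J$ ($A{\left(J,g \right)} = J + 1 = 1 + J$)
$A{\left(-9,11 \right)} b{\left(-7 \right)} \left(-24\right) = \left(1 - 9\right) \left(-7\right) \left(-24\right) = \left(-8\right) \left(-7\right) \left(-24\right) = 56 \left(-24\right) = -1344$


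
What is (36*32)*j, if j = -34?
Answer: -39168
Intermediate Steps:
(36*32)*j = (36*32)*(-34) = 1152*(-34) = -39168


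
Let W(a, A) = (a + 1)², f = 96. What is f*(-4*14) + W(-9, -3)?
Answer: -5312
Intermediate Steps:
W(a, A) = (1 + a)²
f*(-4*14) + W(-9, -3) = 96*(-4*14) + (1 - 9)² = 96*(-56) + (-8)² = -5376 + 64 = -5312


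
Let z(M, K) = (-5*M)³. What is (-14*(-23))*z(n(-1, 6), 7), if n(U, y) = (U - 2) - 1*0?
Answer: 1086750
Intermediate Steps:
n(U, y) = -2 + U (n(U, y) = (-2 + U) + 0 = -2 + U)
z(M, K) = -125*M³
(-14*(-23))*z(n(-1, 6), 7) = (-14*(-23))*(-125*(-2 - 1)³) = 322*(-125*(-3)³) = 322*(-125*(-27)) = 322*3375 = 1086750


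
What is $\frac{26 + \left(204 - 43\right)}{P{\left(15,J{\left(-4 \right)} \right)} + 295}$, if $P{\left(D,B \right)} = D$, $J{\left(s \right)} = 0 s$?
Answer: $\frac{187}{310} \approx 0.60323$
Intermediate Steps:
$J{\left(s \right)} = 0$
$\frac{26 + \left(204 - 43\right)}{P{\left(15,J{\left(-4 \right)} \right)} + 295} = \frac{26 + \left(204 - 43\right)}{15 + 295} = \frac{26 + 161}{310} = 187 \cdot \frac{1}{310} = \frac{187}{310}$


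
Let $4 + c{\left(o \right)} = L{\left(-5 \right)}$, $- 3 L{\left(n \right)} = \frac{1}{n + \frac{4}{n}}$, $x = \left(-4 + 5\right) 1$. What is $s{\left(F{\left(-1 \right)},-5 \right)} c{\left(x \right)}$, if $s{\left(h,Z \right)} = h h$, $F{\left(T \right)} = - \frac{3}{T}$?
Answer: $- \frac{1029}{29} \approx -35.483$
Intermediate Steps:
$x = 1$ ($x = 1 \cdot 1 = 1$)
$L{\left(n \right)} = - \frac{1}{3 \left(n + \frac{4}{n}\right)}$
$c{\left(o \right)} = - \frac{343}{87}$ ($c{\left(o \right)} = -4 - - \frac{5}{12 + 3 \left(-5\right)^{2}} = -4 - - \frac{5}{12 + 3 \cdot 25} = -4 - - \frac{5}{12 + 75} = -4 - - \frac{5}{87} = -4 - \left(-5\right) \frac{1}{87} = -4 + \frac{5}{87} = - \frac{343}{87}$)
$s{\left(h,Z \right)} = h^{2}$
$s{\left(F{\left(-1 \right)},-5 \right)} c{\left(x \right)} = \left(- \frac{3}{-1}\right)^{2} \left(- \frac{343}{87}\right) = \left(\left(-3\right) \left(-1\right)\right)^{2} \left(- \frac{343}{87}\right) = 3^{2} \left(- \frac{343}{87}\right) = 9 \left(- \frac{343}{87}\right) = - \frac{1029}{29}$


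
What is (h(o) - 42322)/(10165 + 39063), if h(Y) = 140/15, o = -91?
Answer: -63469/73842 ≈ -0.85952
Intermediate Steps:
h(Y) = 28/3 (h(Y) = 140*(1/15) = 28/3)
(h(o) - 42322)/(10165 + 39063) = (28/3 - 42322)/(10165 + 39063) = -126938/3/49228 = -126938/3*1/49228 = -63469/73842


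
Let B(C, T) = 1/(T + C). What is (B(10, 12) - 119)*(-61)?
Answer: 159637/22 ≈ 7256.2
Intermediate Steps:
B(C, T) = 1/(C + T)
(B(10, 12) - 119)*(-61) = (1/(10 + 12) - 119)*(-61) = (1/22 - 119)*(-61) = -2617/22*(-61) = 159637/22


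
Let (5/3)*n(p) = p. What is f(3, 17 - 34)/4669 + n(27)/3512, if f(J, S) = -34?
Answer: -218851/81987640 ≈ -0.0026693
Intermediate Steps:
n(p) = 3*p/5
f(3, 17 - 34)/4669 + n(27)/3512 = -34/4669 + ((⅗)*27)/3512 = -34*1/4669 + (81/5)*(1/3512) = -34/4669 + 81/17560 = -218851/81987640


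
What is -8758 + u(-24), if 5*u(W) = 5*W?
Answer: -8782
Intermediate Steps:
u(W) = W (u(W) = (5*W)/5 = W)
-8758 + u(-24) = -8758 - 24 = -8782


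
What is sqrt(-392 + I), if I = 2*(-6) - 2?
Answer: I*sqrt(406) ≈ 20.149*I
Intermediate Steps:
I = -14 (I = -12 - 2 = -14)
sqrt(-392 + I) = sqrt(-392 - 14) = sqrt(-406) = I*sqrt(406)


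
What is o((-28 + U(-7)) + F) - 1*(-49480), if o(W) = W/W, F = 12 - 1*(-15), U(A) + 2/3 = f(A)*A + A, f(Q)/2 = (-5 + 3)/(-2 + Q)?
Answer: 49481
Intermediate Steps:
f(Q) = -4/(-2 + Q) (f(Q) = 2*((-5 + 3)/(-2 + Q)) = 2*(-2/(-2 + Q)) = -4/(-2 + Q))
U(A) = -⅔ + A - 4*A/(-2 + A) (U(A) = -⅔ + ((-4/(-2 + A))*A + A) = -⅔ + (-4*A/(-2 + A) + A) = -⅔ + (A - 4*A/(-2 + A)) = -⅔ + A - 4*A/(-2 + A))
F = 27 (F = 12 + 15 = 27)
o(W) = 1
o((-28 + U(-7)) + F) - 1*(-49480) = 1 - 1*(-49480) = 1 + 49480 = 49481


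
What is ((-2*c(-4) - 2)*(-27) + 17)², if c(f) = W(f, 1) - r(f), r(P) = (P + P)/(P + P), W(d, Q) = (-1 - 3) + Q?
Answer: 21025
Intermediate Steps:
W(d, Q) = -4 + Q
r(P) = 1 (r(P) = (2*P)/((2*P)) = (2*P)*(1/(2*P)) = 1)
c(f) = -4 (c(f) = (-4 + 1) - 1*1 = -3 - 1 = -4)
((-2*c(-4) - 2)*(-27) + 17)² = ((-2*(-4) - 2)*(-27) + 17)² = ((8 - 2)*(-27) + 17)² = (6*(-27) + 17)² = (-162 + 17)² = (-145)² = 21025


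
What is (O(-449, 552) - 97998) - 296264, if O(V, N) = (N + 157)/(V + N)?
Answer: -40608277/103 ≈ -3.9426e+5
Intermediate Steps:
O(V, N) = (157 + N)/(N + V)
(O(-449, 552) - 97998) - 296264 = ((157 + 552)/(552 - 449) - 97998) - 296264 = (709/103 - 97998) - 296264 = -10093085/103 - 296264 = -40608277/103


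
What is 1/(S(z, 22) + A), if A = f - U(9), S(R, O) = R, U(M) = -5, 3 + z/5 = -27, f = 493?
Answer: 1/348 ≈ 0.0028736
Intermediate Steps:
z = -150 (z = -15 + 5*(-27) = -15 - 135 = -150)
A = 498 (A = 493 - 1*(-5) = 493 + 5 = 498)
1/(S(z, 22) + A) = 1/(-150 + 498) = 1/348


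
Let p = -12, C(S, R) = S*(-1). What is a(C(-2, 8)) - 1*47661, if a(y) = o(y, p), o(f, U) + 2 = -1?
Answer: -47664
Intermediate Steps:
C(S, R) = -S
o(f, U) = -3 (o(f, U) = -2 - 1 = -3)
a(y) = -3
a(C(-2, 8)) - 1*47661 = -3 - 1*47661 = -3 - 47661 = -47664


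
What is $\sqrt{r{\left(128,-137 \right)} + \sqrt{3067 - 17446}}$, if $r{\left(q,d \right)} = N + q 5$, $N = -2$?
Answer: $\sqrt{638 + i \sqrt{14379}} \approx 25.369 + 2.3634 i$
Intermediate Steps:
$r{\left(q,d \right)} = -2 + 5 q$ ($r{\left(q,d \right)} = -2 + q 5 = -2 + 5 q$)
$\sqrt{r{\left(128,-137 \right)} + \sqrt{3067 - 17446}} = \sqrt{\left(-2 + 5 \cdot 128\right) + \sqrt{3067 - 17446}} = \sqrt{\left(-2 + 640\right) + \sqrt{-14379}} = \sqrt{638 + i \sqrt{14379}}$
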